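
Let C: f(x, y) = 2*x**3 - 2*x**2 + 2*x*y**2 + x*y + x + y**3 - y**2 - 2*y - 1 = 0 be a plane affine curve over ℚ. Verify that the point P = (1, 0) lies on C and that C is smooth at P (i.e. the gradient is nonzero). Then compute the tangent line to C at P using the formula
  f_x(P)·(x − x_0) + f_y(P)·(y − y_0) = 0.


Tangent line at P: 3*x - y - 3 = 0.

Step 1: f(1, 0) = 0, so P lies on C.
Step 2: partial derivatives
  f_x(x, y) = 6*x**2 - 4*x + 2*y**2 + y + 1, f_y(x, y) = 4*x*y + x + 3*y**2 - 2*y - 2.
  f_x(P) = 3, f_y(P) = -1 (gradient nonzero, so P is smooth).
Step 3: tangent line at P: 3·(x − 1) + -1·(y − 0) = 0.
Expanding: 3*x - y - 3 = 0.


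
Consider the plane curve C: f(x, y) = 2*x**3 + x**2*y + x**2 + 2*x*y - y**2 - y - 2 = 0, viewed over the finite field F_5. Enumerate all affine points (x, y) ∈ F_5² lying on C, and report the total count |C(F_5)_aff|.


Affine F_5-points: {(2, 3), (2, 4), (3, 2)}; count = 3.

For each of the 25 pairs (x, y) ∈ F_5², evaluate f(x, y) mod 5. Record the zeros.
  x = 0: [0↦3, 1↦1, 2↦2, 3↦1, 4↦3]  zeros at y ∈ ∅
  x = 1: [0↦1, 1↦2, 2↦1, 3↦3, 4↦3]  zeros at y ∈ ∅
  x = 2: [0↦3, 1↦4, 2↦3, 3↦0, 4↦0]  zeros at y ∈ {3, 4}
  x = 3: [0↦1, 1↦4, 2↦0, 3↦4, 4↦1]  zeros at y ∈ {2}
  x = 4: [0↦2, 1↦4, 2↦4, 3↦2, 4↦3]  zeros at y ∈ ∅
Collecting zeros: affine points = {(2, 3), (2, 4), (3, 2)}.
Total count |C(F_5)_aff| = 3.


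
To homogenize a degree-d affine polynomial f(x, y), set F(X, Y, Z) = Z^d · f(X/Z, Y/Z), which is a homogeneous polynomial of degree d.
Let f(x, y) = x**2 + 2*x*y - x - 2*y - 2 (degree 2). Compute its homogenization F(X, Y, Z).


F(X, Y, Z) = X**2 + 2*X*Y - X*Z - 2*Y*Z - 2*Z**2

deg(f) = 2.
Substitute x = X/Z, y = Y/Z into f, then multiply by Z^2.
  monomial 1·x^2·y^0 ↦ 1·X^2·Y^0·Z^0.
  monomial 2·x^1·y^1 ↦ 2·X^1·Y^1·Z^0.
  monomial -1·x^1·y^0 ↦ -1·X^1·Y^0·Z^1.
  monomial -2·x^0·y^1 ↦ -2·X^0·Y^1·Z^1.
  monomial -2·x^0·y^0 ↦ -2·X^0·Y^0·Z^2.
Collecting: F(X, Y, Z) = X**2 + 2*X*Y - X*Z - 2*Y*Z - 2*Z**2.


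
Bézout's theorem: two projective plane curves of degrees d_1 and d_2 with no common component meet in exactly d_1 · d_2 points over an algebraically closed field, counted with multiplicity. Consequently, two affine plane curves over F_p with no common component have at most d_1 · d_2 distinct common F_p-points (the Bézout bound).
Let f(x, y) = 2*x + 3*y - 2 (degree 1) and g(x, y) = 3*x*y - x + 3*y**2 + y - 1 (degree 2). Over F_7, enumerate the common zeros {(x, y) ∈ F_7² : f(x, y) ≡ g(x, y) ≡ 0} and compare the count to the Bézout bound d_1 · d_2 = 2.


Common zeros: ∅; count = 0; Bézout bound = 2.

deg(f) = 1, deg(g) = 2, so Bézout bound = 2.
Scan x ∈ F_7. For each x, list the y ∈ F_7 with f(x, y) ≡ 0 and those with g(x, y) ≡ 0 (mod 7); the common zeros in that column are the intersection.
  x = 0: f ≡ 0 at y ∈ {3}; g ≡ 0 at y ∈ ∅; common: ∅.
  x = 1: f ≡ 0 at y ∈ {0}; g ≡ 0 at y ∈ ∅; common: ∅.
  x = 2: f ≡ 0 at y ∈ {4}; g ≡ 0 at y ∈ {1, 6}; common: ∅.
  x = 3: f ≡ 0 at y ∈ {1}; g ≡ 0 at y ∈ {2, 4}; common: ∅.
  x = 4: f ≡ 0 at y ∈ {5}; g ≡ 0 at y ∈ ∅; common: ∅.
  x = 5: f ≡ 0 at y ∈ {2}; g ≡ 0 at y ∈ ∅; common: ∅.
  x = 6: f ≡ 0 at y ∈ {6}; g ≡ 0 at y ∈ {0, 3}; common: ∅.
Collecting: common zeros = ∅, so the count is 0.
Comparison with the Bézout bound: 0 ≤ 2 = deg(f)·deg(g), as expected for curves with no common component (the affine F_7-count falls short of the bound because intersections may lie at infinity, over extension fields, or carry multiplicity).


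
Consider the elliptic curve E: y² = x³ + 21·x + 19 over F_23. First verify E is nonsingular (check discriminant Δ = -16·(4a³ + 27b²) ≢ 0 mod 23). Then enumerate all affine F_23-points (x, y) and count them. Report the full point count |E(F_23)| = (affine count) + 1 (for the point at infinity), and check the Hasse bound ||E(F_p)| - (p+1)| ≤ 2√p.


Affine points = {(1, 8), (1, 15), (2, 0), (4, 11), (4, 12), (6, 4), (6, 19), (7, 7), (7, 16), (8, 3), (8, 20), (15, 11), (15, 12), (16, 9), (16, 14), (19, 3), (19, 20)}; affine count = 17; |E(F_23)| = 18.

Discriminant check: Δ ∝ 4a³ + 27b² = 4·21³ + 27·19² = 4·9261 + 27·361 ≡ 9 (mod 23). Nonzero ⇒ E is nonsingular.
For each x ∈ F_23, compute rhs = x³ + 21·x + 19 mod 23, then count y ∈ F_23 with y² ≡ rhs.
  x = 0: rhs = 19, matching y values: none (0 points).
  x = 1: rhs = 18, matching y values: 8, 15 (2 points).
  x = 2: rhs = 0, matching y values: 0 (1 points).
  x = 3: rhs = 17, matching y values: none (0 points).
  x = 4: rhs = 6, matching y values: 11, 12 (2 points).
  x = 5: rhs = 19, matching y values: none (0 points).
  x = 6: rhs = 16, matching y values: 4, 19 (2 points).
  x = 7: rhs = 3, matching y values: 7, 16 (2 points).
  x = 8: rhs = 9, matching y values: 3, 20 (2 points).
  x = 9: rhs = 17, matching y values: none (0 points).
  x = 10: rhs = 10, matching y values: none (0 points).
  x = 11: rhs = 17, matching y values: none (0 points).
  x = 12: rhs = 21, matching y values: none (0 points).
  x = 13: rhs = 5, matching y values: none (0 points).
  x = 14: rhs = 21, matching y values: none (0 points).
  x = 15: rhs = 6, matching y values: 11, 12 (2 points).
  x = 16: rhs = 12, matching y values: 9, 14 (2 points).
  x = 17: rhs = 22, matching y values: none (0 points).
  x = 18: rhs = 19, matching y values: none (0 points).
  x = 19: rhs = 9, matching y values: 3, 20 (2 points).
  x = 20: rhs = 21, matching y values: none (0 points).
  x = 21: rhs = 15, matching y values: none (0 points).
  x = 22: rhs = 20, matching y values: none (0 points).
Total affine count: 17.
Full point count |E(F_23)| = 17 + 1 = 18.
Hasse bound: |18 − (23+1)| = |-6| = 6 ≤ 2√23 ≈ 9.5917 ✓.


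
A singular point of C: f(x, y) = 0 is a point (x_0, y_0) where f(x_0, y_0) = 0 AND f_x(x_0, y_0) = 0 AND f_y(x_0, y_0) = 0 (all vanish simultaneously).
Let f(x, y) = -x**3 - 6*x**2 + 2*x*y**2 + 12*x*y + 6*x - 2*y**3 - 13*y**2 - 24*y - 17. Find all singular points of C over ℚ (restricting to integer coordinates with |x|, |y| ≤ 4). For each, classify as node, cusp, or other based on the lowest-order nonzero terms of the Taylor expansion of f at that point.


Singular points: {(-2, -3)}; classification: cusp.

Compute partial derivatives:
  f_x = -3*x**2 - 12*x + 2*y**2 + 12*y + 6.
  f_y = 4*x*y + 12*x - 6*y**2 - 26*y - 24.
Scan x_0 ∈ {−4, ..., 4}. For each x_0, f_y(x_0, y) is a polynomial in y; find its integer roots y ∈ {−4, ..., 4}, then test f_x and f at those candidates.
  x = -4: f_y(-4, y) = -6*y**2 - 42*y - 72; vanishes at y ∈ {-4, -3}. (-4, -4): f_x = -10 ≠ 0; (-4, -3): f_x = -12 ≠ 0.
  x = -3: f_y(-3, y) = -6*y**2 - 38*y - 60; vanishes at y ∈ {-3}. (-3, -3): f_x = -3 ≠ 0.
  x = -2: f_y(-2, y) = -6*y**2 - 34*y - 48; vanishes at y ∈ {-3}. (-2, -3): f_x = 0, f = 0 — SINGULAR.
  x = -1: f_y(-1, y) = -6*y**2 - 30*y - 36; vanishes at y ∈ {-3, -2}. (-1, -3): f_x = -3 ≠ 0; (-1, -2): f_x = -1 ≠ 0.
  x = 0: f_y(0, y) = -6*y**2 - 26*y - 24; vanishes at y ∈ {-3}. (0, -3): f_x = -12 ≠ 0.
  x = 1: f_y(1, y) = -6*y**2 - 22*y - 12; vanishes at y ∈ {-3}. (1, -3): f_x = -27 ≠ 0.
  x = 2: f_y(2, y) = -6*y**2 - 18*y; vanishes at y ∈ {-3, 0}. (2, -3): f_x = -48 ≠ 0; (2, 0): f_x = -30 ≠ 0.
  x = 3: f_y(3, y) = -6*y**2 - 14*y + 12; vanishes at y ∈ {-3}. (3, -3): f_x = -75 ≠ 0.
  x = 4: f_y(4, y) = -6*y**2 - 10*y + 24; vanishes at y ∈ {-3}. (4, -3): f_x = -108 ≠ 0.
Only singular point on the grid: (-2, -3).
Classify: substitute x = -2 + u, y = -3 + v and expand: f = -u**3 + 2*u*v**2 - 2*v**3 + v**2.
No constant or linear terms (consistent with a singular point). Quadratic part: v**2. Cubic part: -u**3 + 2*u*v**2 - 2*v**3.
The quadratic part v**2 is a perfect square, so there is a single (double) tangent line v = 0, i.e. y = -3. Restricting the cubic part to that line (v = 0) leaves -u**3 ≠ 0, so f is not divisible by v and the branch is v² ≈ u**3 to lowest order — this is a cusp.
Classification: cusp.


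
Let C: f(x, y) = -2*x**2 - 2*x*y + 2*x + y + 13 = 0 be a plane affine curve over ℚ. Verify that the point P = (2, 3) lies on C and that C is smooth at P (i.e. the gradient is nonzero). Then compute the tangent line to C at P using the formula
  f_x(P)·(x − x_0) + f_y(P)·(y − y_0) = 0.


Tangent line at P: -12*x - 3*y + 33 = 0.

Step 1: f(2, 3) = 0, so P lies on C.
Step 2: partial derivatives
  f_x(x, y) = -4*x - 2*y + 2, f_y(x, y) = 1 - 2*x.
  f_x(P) = -12, f_y(P) = -3 (gradient nonzero, so P is smooth).
Step 3: tangent line at P: -12·(x − 2) + -3·(y − 3) = 0.
Expanding: -12*x - 3*y + 33 = 0.


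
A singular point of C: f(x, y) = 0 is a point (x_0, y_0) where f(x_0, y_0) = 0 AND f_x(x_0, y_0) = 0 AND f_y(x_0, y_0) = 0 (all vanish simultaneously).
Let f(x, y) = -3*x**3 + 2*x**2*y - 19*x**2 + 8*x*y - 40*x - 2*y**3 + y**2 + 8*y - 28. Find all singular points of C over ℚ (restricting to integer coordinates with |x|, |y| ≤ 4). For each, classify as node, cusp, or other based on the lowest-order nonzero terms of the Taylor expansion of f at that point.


Singular points: {(-2, 0)}; classification: node.

Compute partial derivatives:
  f_x = -9*x**2 + 4*x*y - 38*x + 8*y - 40.
  f_y = 2*x**2 + 8*x - 6*y**2 + 2*y + 8.
Scan x_0 ∈ {−4, ..., 4}. For each x_0, f_y(x_0, y) is a polynomial in y; find its integer roots y ∈ {−4, ..., 4}, then test f_x and f at those candidates.
  x = -4: f_y(-4, y) = -6*y**2 + 2*y + 8; vanishes at y ∈ {-1}. (-4, -1): f_x = -24 ≠ 0.
  x = -3: f_y(-3, y) = -6*y**2 + 2*y + 2; no integer root y with |y| ≤ 4.
  x = -2: f_y(-2, y) = -6*y**2 + 2*y; vanishes at y ∈ {0}. (-2, 0): f_x = 0, f = 0 — SINGULAR.
  x = -1: f_y(-1, y) = -6*y**2 + 2*y + 2; no integer root y with |y| ≤ 4.
  x = 0: f_y(0, y) = -6*y**2 + 2*y + 8; vanishes at y ∈ {-1}. (0, -1): f_x = -48 ≠ 0.
  x = 1: f_y(1, y) = -6*y**2 + 2*y + 18; no integer root y with |y| ≤ 4.
  x = 2: f_y(2, y) = -6*y**2 + 2*y + 32; no integer root y with |y| ≤ 4.
  x = 3: f_y(3, y) = -6*y**2 + 2*y + 50; no integer root y with |y| ≤ 4.
  x = 4: f_y(4, y) = -6*y**2 + 2*y + 72; no integer root y with |y| ≤ 4.
Only singular point on the grid: (-2, 0).
Classify: substitute x = -2 + u, y = 0 + v and expand: f = -3*u**3 + 2*u**2*v - u**2 - 2*v**3 + v**2.
No constant or linear terms (consistent with a singular point). Quadratic part: -u**2 + v**2. Cubic part: -3*u**3 + 2*u**2*v - 2*v**3.
The quadratic part v**2 - u**2 = (v − u)(v + u) splits into two distinct linear factors, so there are two distinct tangent lines y − 0 = ±(x − -2) — this is a node (ordinary double point).
Classification: node.


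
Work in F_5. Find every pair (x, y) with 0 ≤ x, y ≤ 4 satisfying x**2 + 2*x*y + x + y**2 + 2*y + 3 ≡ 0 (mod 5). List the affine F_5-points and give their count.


Affine F_5-points: {(1, 0), (1, 1), (2, 2), (3, 0), (3, 2)}; count = 5.

For each of the 25 pairs (x, y) ∈ F_5², evaluate f(x, y) mod 5. Record the zeros.
  x = 0: [0↦3, 1↦1, 2↦1, 3↦3, 4↦2]  zeros at y ∈ ∅
  x = 1: [0↦0, 1↦0, 2↦2, 3↦1, 4↦2]  zeros at y ∈ {0, 1}
  x = 2: [0↦4, 1↦1, 2↦0, 3↦1, 4↦4]  zeros at y ∈ {2}
  x = 3: [0↦0, 1↦4, 2↦0, 3↦3, 4↦3]  zeros at y ∈ {0, 2}
  x = 4: [0↦3, 1↦4, 2↦2, 3↦2, 4↦4]  zeros at y ∈ ∅
Collecting zeros: affine points = {(1, 0), (1, 1), (2, 2), (3, 0), (3, 2)}.
Total count |C(F_5)_aff| = 5.


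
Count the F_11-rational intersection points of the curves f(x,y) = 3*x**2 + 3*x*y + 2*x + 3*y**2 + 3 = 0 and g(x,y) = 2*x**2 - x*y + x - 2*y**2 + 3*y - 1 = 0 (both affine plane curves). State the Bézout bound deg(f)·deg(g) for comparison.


Common zeros: ∅; count = 0; Bézout bound = 4.

deg(f) = 2, deg(g) = 2, so Bézout bound = 4.
Scan x ∈ F_11. For each x, list the y ∈ F_11 with f(x, y) ≡ 0 and those with g(x, y) ≡ 0 (mod 11); the common zeros in that column are the intersection.
  x = 0: f ≡ 0 at y ∈ ∅; g ≡ 0 at y ∈ {1, 6}; common: ∅.
  x = 1: f ≡ 0 at y ∈ {3, 7}; g ≡ 0 at y ∈ {4, 8}; common: ∅.
  x = 2: f ≡ 0 at y ∈ ∅; g ≡ 0 at y ∈ ∅; common: ∅.
  x = 3: f ≡ 0 at y ∈ {2, 6}; g ≡ 0 at y ∈ ∅; common: ∅.
  x = 4: f ≡ 0 at y ∈ ∅; g ≡ 0 at y ∈ ∅; common: ∅.
  x = 5: f ≡ 0 at y ∈ {0, 6}; g ≡ 0 at y ∈ ∅; common: ∅.
  x = 6: f ≡ 0 at y ∈ {7, 9}; g ≡ 0 at y ∈ {0, 4}; common: ∅.
  x = 7: f ≡ 0 at y ∈ ∅; g ≡ 0 at y ∈ {2, 7}; common: ∅.
  x = 8: f ≡ 0 at y ∈ ∅; g ≡ 0 at y ∈ {6, 8}; common: ∅.
  x = 9: f ≡ 0 at y ∈ {0, 2}; g ≡ 0 at y ∈ ∅; common: ∅.
  x = 10: f ≡ 0 at y ∈ {3, 9}; g ≡ 0 at y ∈ {0, 2}; common: ∅.
Collecting: common zeros = ∅, so the count is 0.
Comparison with the Bézout bound: 0 ≤ 4 = deg(f)·deg(g), as expected for curves with no common component (the affine F_11-count falls short of the bound because intersections may lie at infinity, over extension fields, or carry multiplicity).


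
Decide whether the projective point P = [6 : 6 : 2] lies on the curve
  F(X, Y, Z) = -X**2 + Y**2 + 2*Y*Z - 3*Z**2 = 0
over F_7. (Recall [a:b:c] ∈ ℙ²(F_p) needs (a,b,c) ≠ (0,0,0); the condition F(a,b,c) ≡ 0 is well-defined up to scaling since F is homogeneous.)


F(6,6,2) ≡ 5 (mod 7); P is NOT on the curve.

Evaluate F(6, 6, 2) term-by-term (mod 7).
  -X**2 ↦ -1·36·1·1 = -36
  Y**2 ↦ 1·1·36·1 = 36
  2*Y*Z ↦ 2·1·6·2 = 24
  -3*Z**2 ↦ -3·1·1·4 = -12
Sum: F(6, 6, 2) = (-36) + (36) + (24) + (-12) = 12.
Reducing mod 7: 12 ≡ 5 (mod 7).
Since F(a, b, c) ≡ 5 ≠ 0 (mod 7), P does NOT lie on the curve.


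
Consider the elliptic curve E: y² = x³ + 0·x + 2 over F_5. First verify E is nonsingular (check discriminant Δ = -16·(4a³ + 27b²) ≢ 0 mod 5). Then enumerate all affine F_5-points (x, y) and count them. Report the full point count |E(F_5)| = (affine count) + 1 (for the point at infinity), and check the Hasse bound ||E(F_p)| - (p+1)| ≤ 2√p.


Affine points = {(2, 0), (3, 2), (3, 3), (4, 1), (4, 4)}; affine count = 5; |E(F_5)| = 6.

Discriminant check: Δ ∝ 4a³ + 27b² = 4·0³ + 27·2² = 4·0 + 27·4 ≡ 3 (mod 5). Nonzero ⇒ E is nonsingular.
For each x ∈ F_5, compute rhs = x³ + 0·x + 2 mod 5, then count y ∈ F_5 with y² ≡ rhs.
  x = 0: rhs = 2, matching y values: none (0 points).
  x = 1: rhs = 3, matching y values: none (0 points).
  x = 2: rhs = 0, matching y values: 0 (1 points).
  x = 3: rhs = 4, matching y values: 2, 3 (2 points).
  x = 4: rhs = 1, matching y values: 1, 4 (2 points).
Total affine count: 5.
Full point count |E(F_5)| = 5 + 1 = 6.
Hasse bound: |6 − (5+1)| = |0| = 0 ≤ 2√5 ≈ 4.4721 ✓.


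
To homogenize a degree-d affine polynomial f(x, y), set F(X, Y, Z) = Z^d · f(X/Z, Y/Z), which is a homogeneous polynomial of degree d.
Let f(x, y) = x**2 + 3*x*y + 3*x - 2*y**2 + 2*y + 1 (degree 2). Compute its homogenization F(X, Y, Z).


F(X, Y, Z) = X**2 + 3*X*Y + 3*X*Z - 2*Y**2 + 2*Y*Z + Z**2

deg(f) = 2.
Substitute x = X/Z, y = Y/Z into f, then multiply by Z^2.
  monomial 1·x^2·y^0 ↦ 1·X^2·Y^0·Z^0.
  monomial 3·x^1·y^1 ↦ 3·X^1·Y^1·Z^0.
  monomial 3·x^1·y^0 ↦ 3·X^1·Y^0·Z^1.
  monomial -2·x^0·y^2 ↦ -2·X^0·Y^2·Z^0.
  monomial 2·x^0·y^1 ↦ 2·X^0·Y^1·Z^1.
  monomial 1·x^0·y^0 ↦ 1·X^0·Y^0·Z^2.
Collecting: F(X, Y, Z) = X**2 + 3*X*Y + 3*X*Z - 2*Y**2 + 2*Y*Z + Z**2.


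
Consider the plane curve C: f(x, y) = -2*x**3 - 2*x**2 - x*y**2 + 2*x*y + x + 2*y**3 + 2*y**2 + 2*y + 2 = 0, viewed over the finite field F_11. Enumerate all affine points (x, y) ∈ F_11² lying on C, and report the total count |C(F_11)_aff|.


Affine F_11-points: {(0, 10), (2, 4), (3, 4), (3, 5), (3, 8), (4, 0), (4, 3), (4, 9), (5, 4), (5, 7), (6, 1), (9, 6)}; count = 12.

For each of the 121 pairs (x, y) ∈ F_11², evaluate f(x, y) mod 11. Record the zeros.
  x = 0: [0↦2, 1↦8, 2↦8, 3↦3, 4↦5, 5↦4, 6↦1, 7↦8, 8↦4, 9↦1, 10↦0]  zeros at y ∈ {10}
  x = 1: [0↦10, 1↦6, 2↦5, 3↦8, 4↦5, 5↦8, 6↦7, 7↦3, 8↦8, 9↦1, 10↦5]  zeros at y ∈ ∅
  x = 2: [0↦2, 1↦10, 2↦8, 3↦8, 4↦0, 5↦7, 6↦8, 7↦4, 8↦7, 9↦7, 10↦5]  zeros at y ∈ {4}
  x = 3: [0↦10, 1↦8, 2↦5, 3↦2, 4↦0, 5↦0, 6↦3, 7↦10, 8↦0, 9↦7, 10↦10]  zeros at y ∈ {4, 5, 8}
  x = 4: [0↦0, 1↦10, 2↦6, 3↦0, 4↦4, 5↦8, 6↦2, 7↦9, 8↦8, 9↦0, 10↦8]  zeros at y ∈ {0, 3, 9}
  x = 5: [0↦4, 1↦4, 2↦10, 3↦1, 4↦0, 5↦8, 6↦4, 7↦0, 8↦8, 9↦7, 10↦9]  zeros at y ∈ {4, 7}
  x = 6: [0↦10, 1↦0, 2↦5, 3↦4, 4↦9, 5↦10, 6↦8, 7↦4, 8↦10, 9↦5, 10↦1]  zeros at y ∈ {1}
  x = 7: [0↦6, 1↦8, 2↦1, 3↦8, 4↦8, 5↦2, 6↦2, 7↦9, 8↦2, 9↦4, 10↦5]  zeros at y ∈ ∅
  x = 8: [0↦2, 1↦5, 2↦8, 3↦1, 4↦7, 5↦5, 6↦7, 7↦3, 8↦5, 9↦3, 10↦9]  zeros at y ∈ ∅
  x = 9: [0↦8, 1↦1, 2↦3, 3↦4, 4↦5, 5↦7, 6↦0, 7↦7, 8↦7, 9↦1, 10↦1]  zeros at y ∈ {6}
  x = 10: [0↦1, 1↦6, 2↦7, 3↦5, 4↦1, 5↦7, 6↦2, 7↦9, 8↦7, 9↦8, 10↦2]  zeros at y ∈ ∅
Collecting zeros: affine points = {(0, 10), (2, 4), (3, 4), (3, 5), (3, 8), (4, 0), (4, 3), (4, 9), (5, 4), (5, 7), (6, 1), (9, 6)}.
Total count |C(F_11)_aff| = 12.


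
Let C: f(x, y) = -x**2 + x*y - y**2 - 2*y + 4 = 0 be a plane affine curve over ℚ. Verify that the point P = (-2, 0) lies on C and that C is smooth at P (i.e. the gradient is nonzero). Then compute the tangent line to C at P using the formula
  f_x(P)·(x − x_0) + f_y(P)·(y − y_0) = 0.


Tangent line at P: 4*x - 4*y + 8 = 0.

Step 1: f(-2, 0) = 0, so P lies on C.
Step 2: partial derivatives
  f_x(x, y) = -2*x + y, f_y(x, y) = x - 2*y - 2.
  f_x(P) = 4, f_y(P) = -4 (gradient nonzero, so P is smooth).
Step 3: tangent line at P: 4·(x − -2) + -4·(y − 0) = 0.
Expanding: 4*x - 4*y + 8 = 0.


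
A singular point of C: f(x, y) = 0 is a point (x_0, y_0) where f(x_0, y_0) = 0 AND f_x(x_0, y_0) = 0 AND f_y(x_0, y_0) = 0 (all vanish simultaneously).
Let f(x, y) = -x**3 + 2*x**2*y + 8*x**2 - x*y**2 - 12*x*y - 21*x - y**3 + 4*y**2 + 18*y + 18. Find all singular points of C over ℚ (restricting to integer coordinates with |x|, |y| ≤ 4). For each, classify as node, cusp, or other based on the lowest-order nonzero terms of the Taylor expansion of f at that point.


Singular points: {(3, 0)}; classification: node.

Compute partial derivatives:
  f_x = -3*x**2 + 4*x*y + 16*x - y**2 - 12*y - 21.
  f_y = 2*x**2 - 2*x*y - 12*x - 3*y**2 + 8*y + 18.
Scan x_0 ∈ {−4, ..., 4}. For each x_0, f_y(x_0, y) is a polynomial in y; find its integer roots y ∈ {−4, ..., 4}, then test f_x and f at those candidates.
  x = -4: f_y(-4, y) = -3*y**2 + 16*y + 98; no integer root y with |y| ≤ 4.
  x = -3: f_y(-3, y) = -3*y**2 + 14*y + 72; no integer root y with |y| ≤ 4.
  x = -2: f_y(-2, y) = -3*y**2 + 12*y + 50; no integer root y with |y| ≤ 4.
  x = -1: f_y(-1, y) = -3*y**2 + 10*y + 32; vanishes at y ∈ {-2}. (-1, -2): f_x = -12 ≠ 0.
  x = 0: f_y(0, y) = -3*y**2 + 8*y + 18; no integer root y with |y| ≤ 4.
  x = 1: f_y(1, y) = -3*y**2 + 6*y + 8; no integer root y with |y| ≤ 4.
  x = 2: f_y(2, y) = -3*y**2 + 4*y + 2; no integer root y with |y| ≤ 4.
  x = 3: f_y(3, y) = -3*y**2 + 2*y; vanishes at y ∈ {0}. (3, 0): f_x = 0, f = 0 — SINGULAR.
  x = 4: f_y(4, y) = 2 - 3*y**2; no integer root y with |y| ≤ 4.
Only singular point on the grid: (3, 0).
Classify: substitute x = 3 + u, y = 0 + v and expand: f = -u**3 + 2*u**2*v - u**2 - u*v**2 - v**3 + v**2.
No constant or linear terms (consistent with a singular point). Quadratic part: -u**2 + v**2. Cubic part: -u**3 + 2*u**2*v - u*v**2 - v**3.
The quadratic part v**2 - u**2 = (v − u)(v + u) splits into two distinct linear factors, so there are two distinct tangent lines y − 0 = ±(x − 3) — this is a node (ordinary double point).
Classification: node.


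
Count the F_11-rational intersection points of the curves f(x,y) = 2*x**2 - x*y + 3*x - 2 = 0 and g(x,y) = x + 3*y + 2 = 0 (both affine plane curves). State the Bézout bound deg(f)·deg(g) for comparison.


Common zeros: {(2, 6), (9, 0)}; count = 2; Bézout bound = 2.

deg(f) = 2, deg(g) = 1, so Bézout bound = 2.
Scan x ∈ F_11. For each x, list the y ∈ F_11 with f(x, y) ≡ 0 and those with g(x, y) ≡ 0 (mod 11); the common zeros in that column are the intersection.
  x = 0: f ≡ 0 at y ∈ ∅; g ≡ 0 at y ∈ {3}; common: ∅.
  x = 1: f ≡ 0 at y ∈ {3}; g ≡ 0 at y ∈ {10}; common: ∅.
  x = 2: f ≡ 0 at y ∈ {6}; g ≡ 0 at y ∈ {6}; common: {6}.
  x = 3: f ≡ 0 at y ∈ {1}; g ≡ 0 at y ∈ {2}; common: ∅.
  x = 4: f ≡ 0 at y ∈ {5}; g ≡ 0 at y ∈ {9}; common: ∅.
  x = 5: f ≡ 0 at y ∈ {6}; g ≡ 0 at y ∈ {5}; common: ∅.
  x = 6: f ≡ 0 at y ∈ {0}; g ≡ 0 at y ∈ {1}; common: ∅.
  x = 7: f ≡ 0 at y ∈ {1}; g ≡ 0 at y ∈ {8}; common: ∅.
  x = 8: f ≡ 0 at y ∈ {5}; g ≡ 0 at y ∈ {4}; common: ∅.
  x = 9: f ≡ 0 at y ∈ {0}; g ≡ 0 at y ∈ {0}; common: {0}.
  x = 10: f ≡ 0 at y ∈ {3}; g ≡ 0 at y ∈ {7}; common: ∅.
Collecting: common zeros = {(2, 6), (9, 0)}, so the count is 2.
Comparison with the Bézout bound: 2 ≤ 2 = deg(f)·deg(g), as expected for curves with no common component (the bound is attained).


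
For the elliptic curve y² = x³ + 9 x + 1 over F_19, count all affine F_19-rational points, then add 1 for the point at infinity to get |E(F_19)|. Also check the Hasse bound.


Affine points = {(0, 1), (0, 18), (1, 7), (1, 12), (3, 6), (3, 13), (4, 5), (4, 14), (5, 0), (6, 9), (6, 10), (11, 5), (11, 14), (13, 4), (13, 15), (16, 2), (16, 17)}; affine count = 17; |E(F_19)| = 18.

Discriminant check: Δ ∝ 4a³ + 27b² = 4·9³ + 27·1² = 4·729 + 27·1 ≡ 17 (mod 19). Nonzero ⇒ E is nonsingular.
For each x ∈ F_19, compute rhs = x³ + 9·x + 1 mod 19, then count y ∈ F_19 with y² ≡ rhs.
  x = 0: rhs = 1, matching y values: 1, 18 (2 points).
  x = 1: rhs = 11, matching y values: 7, 12 (2 points).
  x = 2: rhs = 8, matching y values: none (0 points).
  x = 3: rhs = 17, matching y values: 6, 13 (2 points).
  x = 4: rhs = 6, matching y values: 5, 14 (2 points).
  x = 5: rhs = 0, matching y values: 0 (1 points).
  x = 6: rhs = 5, matching y values: 9, 10 (2 points).
  x = 7: rhs = 8, matching y values: none (0 points).
  x = 8: rhs = 15, matching y values: none (0 points).
  x = 9: rhs = 13, matching y values: none (0 points).
  x = 10: rhs = 8, matching y values: none (0 points).
  x = 11: rhs = 6, matching y values: 5, 14 (2 points).
  x = 12: rhs = 13, matching y values: none (0 points).
  x = 13: rhs = 16, matching y values: 4, 15 (2 points).
  x = 14: rhs = 2, matching y values: none (0 points).
  x = 15: rhs = 15, matching y values: none (0 points).
  x = 16: rhs = 4, matching y values: 2, 17 (2 points).
  x = 17: rhs = 13, matching y values: none (0 points).
  x = 18: rhs = 10, matching y values: none (0 points).
Total affine count: 17.
Full point count |E(F_19)| = 17 + 1 = 18.
Hasse bound: |18 − (19+1)| = |-2| = 2 ≤ 2√19 ≈ 8.7178 ✓.


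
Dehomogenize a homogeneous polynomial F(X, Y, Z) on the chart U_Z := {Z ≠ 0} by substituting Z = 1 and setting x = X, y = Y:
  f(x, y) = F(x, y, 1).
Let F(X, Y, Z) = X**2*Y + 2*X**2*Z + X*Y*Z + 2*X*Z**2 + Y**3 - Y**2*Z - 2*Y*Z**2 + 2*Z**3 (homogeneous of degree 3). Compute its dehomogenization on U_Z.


f(x, y) = x**2*y + 2*x**2 + x*y + 2*x + y**3 - y**2 - 2*y + 2

On U_Z we set Z = 1. Each monomial c·X^i·Y^j·Z^k in F becomes c·x^i·y^j·1^k = c·x^i·y^j.
Substituting Z = 1: F(X, Y, 1) = x**2*y + 2*x**2 + x*y + 2*x + y**3 - y**2 - 2*y + 2.
Note: deg(f) ≤ deg(F) = 3; strict inequality happens when F is divisible by Z (lost terms).


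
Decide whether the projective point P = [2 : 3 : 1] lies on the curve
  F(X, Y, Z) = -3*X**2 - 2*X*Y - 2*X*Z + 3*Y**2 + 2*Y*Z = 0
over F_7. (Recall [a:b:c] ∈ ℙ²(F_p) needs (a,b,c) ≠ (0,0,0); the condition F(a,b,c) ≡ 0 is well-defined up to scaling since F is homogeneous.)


F(2,3,1) ≡ 5 (mod 7); P is NOT on the curve.

Evaluate F(2, 3, 1) term-by-term (mod 7).
  -3*X**2 ↦ -3·4·1·1 = -12
  -2*X*Y ↦ -2·2·3·1 = -12
  -2*X*Z ↦ -2·2·1·1 = -4
  3*Y**2 ↦ 3·1·9·1 = 27
  2*Y*Z ↦ 2·1·3·1 = 6
Sum: F(2, 3, 1) = (-12) + (-12) + (-4) + (27) + (6) = 5.
Reducing mod 7: 5 ≡ 5 (mod 7).
Since F(a, b, c) ≡ 5 ≠ 0 (mod 7), P does NOT lie on the curve.


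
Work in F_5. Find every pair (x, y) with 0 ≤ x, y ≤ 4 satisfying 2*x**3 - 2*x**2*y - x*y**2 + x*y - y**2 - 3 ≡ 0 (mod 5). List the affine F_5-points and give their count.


Affine F_5-points: {(3, 2), (3, 3), (4, 0)}; count = 3.

For each of the 25 pairs (x, y) ∈ F_5², evaluate f(x, y) mod 5. Record the zeros.
  x = 0: [0↦2, 1↦1, 2↦3, 3↦3, 4↦1]  zeros at y ∈ ∅
  x = 1: [0↦4, 1↦1, 2↦4, 3↦3, 4↦3]  zeros at y ∈ ∅
  x = 2: [0↦3, 1↦4, 2↦4, 3↦3, 4↦1]  zeros at y ∈ ∅
  x = 3: [0↦1, 1↦2, 2↦0, 3↦0, 4↦2]  zeros at y ∈ {2, 3}
  x = 4: [0↦0, 1↦2, 2↦4, 3↦1, 4↦3]  zeros at y ∈ {0}
Collecting zeros: affine points = {(3, 2), (3, 3), (4, 0)}.
Total count |C(F_5)_aff| = 3.


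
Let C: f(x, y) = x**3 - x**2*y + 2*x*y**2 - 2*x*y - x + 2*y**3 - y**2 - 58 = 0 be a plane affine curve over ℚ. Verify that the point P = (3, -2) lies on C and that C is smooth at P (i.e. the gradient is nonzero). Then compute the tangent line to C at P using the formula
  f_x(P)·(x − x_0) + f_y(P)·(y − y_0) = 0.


Tangent line at P: 50*x - 11*y - 172 = 0.

Step 1: f(3, -2) = 0, so P lies on C.
Step 2: partial derivatives
  f_x(x, y) = 3*x**2 - 2*x*y + 2*y**2 - 2*y - 1, f_y(x, y) = -x**2 + 4*x*y - 2*x + 6*y**2 - 2*y.
  f_x(P) = 50, f_y(P) = -11 (gradient nonzero, so P is smooth).
Step 3: tangent line at P: 50·(x − 3) + -11·(y − -2) = 0.
Expanding: 50*x - 11*y - 172 = 0.


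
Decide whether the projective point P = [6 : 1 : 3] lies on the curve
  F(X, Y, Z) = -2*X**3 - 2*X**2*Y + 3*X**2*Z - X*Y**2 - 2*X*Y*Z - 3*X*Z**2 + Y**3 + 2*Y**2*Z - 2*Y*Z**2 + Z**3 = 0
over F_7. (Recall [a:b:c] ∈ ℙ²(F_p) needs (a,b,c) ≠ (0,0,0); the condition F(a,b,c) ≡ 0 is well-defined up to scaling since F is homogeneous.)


F(6,1,3) ≡ 3 (mod 7); P is NOT on the curve.

Evaluate F(6, 1, 3) term-by-term (mod 7).
  -2*X**3 ↦ -2·216·1·1 = -432
  -2*X**2*Y ↦ -2·36·1·1 = -72
  3*X**2*Z ↦ 3·36·1·3 = 324
  -X*Y**2 ↦ -1·6·1·1 = -6
  -2*X*Y*Z ↦ -2·6·1·3 = -36
  -3*X*Z**2 ↦ -3·6·1·9 = -162
  Y**3 ↦ 1·1·1·1 = 1
  2*Y**2*Z ↦ 2·1·1·3 = 6
  -2*Y*Z**2 ↦ -2·1·1·9 = -18
  Z**3 ↦ 1·1·1·27 = 27
Sum: F(6, 1, 3) = (-432) + (-72) + (324) + (-6) + (-36) + (-162) + (1) + (6) + (-18) + (27) = -368.
Reducing mod 7: -368 ≡ 3 (mod 7).
Since F(a, b, c) ≡ 3 ≠ 0 (mod 7), P does NOT lie on the curve.


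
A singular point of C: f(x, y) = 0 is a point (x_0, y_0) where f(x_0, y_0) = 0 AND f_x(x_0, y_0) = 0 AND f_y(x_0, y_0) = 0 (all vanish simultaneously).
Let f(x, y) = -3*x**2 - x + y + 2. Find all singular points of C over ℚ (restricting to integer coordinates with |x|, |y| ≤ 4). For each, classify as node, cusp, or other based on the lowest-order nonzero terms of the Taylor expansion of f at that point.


No singular points in the scanned grid; C is smooth there.

Compute partial derivatives:
  f_x = -6*x - 1.
  f_y = 1.
f_y = 1 is a nonzero constant, so f_y never vanishes: no point (x, y) can satisfy f = f_x = f_y = 0. In particular no (x, y) ∈ {−4, ..., 4}² is singular; the curve is smooth.


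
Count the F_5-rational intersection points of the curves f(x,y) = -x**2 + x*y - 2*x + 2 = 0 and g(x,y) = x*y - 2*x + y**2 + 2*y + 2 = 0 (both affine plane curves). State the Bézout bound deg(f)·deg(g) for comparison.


Common zeros: ∅; count = 0; Bézout bound = 4.

deg(f) = 2, deg(g) = 2, so Bézout bound = 4.
Scan x ∈ F_5. For each x, list the y ∈ F_5 with f(x, y) ≡ 0 and those with g(x, y) ≡ 0 (mod 5); the common zeros in that column are the intersection.
  x = 0: f ≡ 0 at y ∈ ∅; g ≡ 0 at y ∈ {1, 2}; common: ∅.
  x = 1: f ≡ 0 at y ∈ {1}; g ≡ 0 at y ∈ {0, 2}; common: ∅.
  x = 2: f ≡ 0 at y ∈ {3}; g ≡ 0 at y ∈ {2, 4}; common: ∅.
  x = 3: f ≡ 0 at y ∈ {1}; g ≡ 0 at y ∈ {2, 3}; common: ∅.
  x = 4: f ≡ 0 at y ∈ {3}; g ≡ 0 at y ∈ {2}; common: ∅.
Collecting: common zeros = ∅, so the count is 0.
Comparison with the Bézout bound: 0 ≤ 4 = deg(f)·deg(g), as expected for curves with no common component (the affine F_5-count falls short of the bound because intersections may lie at infinity, over extension fields, or carry multiplicity).


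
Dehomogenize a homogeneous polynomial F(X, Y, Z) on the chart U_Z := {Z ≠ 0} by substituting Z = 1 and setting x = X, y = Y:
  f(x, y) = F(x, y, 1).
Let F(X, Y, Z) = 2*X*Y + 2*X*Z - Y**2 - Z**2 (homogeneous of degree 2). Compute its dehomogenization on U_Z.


f(x, y) = 2*x*y + 2*x - y**2 - 1

On U_Z we set Z = 1. Each monomial c·X^i·Y^j·Z^k in F becomes c·x^i·y^j·1^k = c·x^i·y^j.
Substituting Z = 1: F(X, Y, 1) = 2*x*y + 2*x - y**2 - 1.
Note: deg(f) ≤ deg(F) = 2; strict inequality happens when F is divisible by Z (lost terms).


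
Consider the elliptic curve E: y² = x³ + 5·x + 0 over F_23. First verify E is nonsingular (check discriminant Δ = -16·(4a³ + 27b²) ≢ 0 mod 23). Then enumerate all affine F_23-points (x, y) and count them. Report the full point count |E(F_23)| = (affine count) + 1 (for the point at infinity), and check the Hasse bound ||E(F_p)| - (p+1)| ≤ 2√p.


Affine points = {(0, 0), (1, 11), (1, 12), (2, 8), (2, 15), (5, 9), (5, 14), (6, 4), (6, 19), (8, 0), (11, 11), (11, 12), (13, 10), (13, 13), (14, 10), (14, 13), (15, 0), (16, 6), (16, 17), (19, 10), (19, 13), (20, 2), (20, 21)}; affine count = 23; |E(F_23)| = 24.

Discriminant check: Δ ∝ 4a³ + 27b² = 4·5³ + 27·0² = 4·125 + 27·0 ≡ 17 (mod 23). Nonzero ⇒ E is nonsingular.
For each x ∈ F_23, compute rhs = x³ + 5·x + 0 mod 23, then count y ∈ F_23 with y² ≡ rhs.
  x = 0: rhs = 0, matching y values: 0 (1 points).
  x = 1: rhs = 6, matching y values: 11, 12 (2 points).
  x = 2: rhs = 18, matching y values: 8, 15 (2 points).
  x = 3: rhs = 19, matching y values: none (0 points).
  x = 4: rhs = 15, matching y values: none (0 points).
  x = 5: rhs = 12, matching y values: 9, 14 (2 points).
  x = 6: rhs = 16, matching y values: 4, 19 (2 points).
  x = 7: rhs = 10, matching y values: none (0 points).
  x = 8: rhs = 0, matching y values: 0 (1 points).
  x = 9: rhs = 15, matching y values: none (0 points).
  x = 10: rhs = 15, matching y values: none (0 points).
  x = 11: rhs = 6, matching y values: 11, 12 (2 points).
  x = 12: rhs = 17, matching y values: none (0 points).
  x = 13: rhs = 8, matching y values: 10, 13 (2 points).
  x = 14: rhs = 8, matching y values: 10, 13 (2 points).
  x = 15: rhs = 0, matching y values: 0 (1 points).
  x = 16: rhs = 13, matching y values: 6, 17 (2 points).
  x = 17: rhs = 7, matching y values: none (0 points).
  x = 18: rhs = 11, matching y values: none (0 points).
  x = 19: rhs = 8, matching y values: 10, 13 (2 points).
  x = 20: rhs = 4, matching y values: 2, 21 (2 points).
  x = 21: rhs = 5, matching y values: none (0 points).
  x = 22: rhs = 17, matching y values: none (0 points).
Total affine count: 23.
Full point count |E(F_23)| = 23 + 1 = 24.
Hasse bound: |24 − (23+1)| = |0| = 0 ≤ 2√23 ≈ 9.5917 ✓.


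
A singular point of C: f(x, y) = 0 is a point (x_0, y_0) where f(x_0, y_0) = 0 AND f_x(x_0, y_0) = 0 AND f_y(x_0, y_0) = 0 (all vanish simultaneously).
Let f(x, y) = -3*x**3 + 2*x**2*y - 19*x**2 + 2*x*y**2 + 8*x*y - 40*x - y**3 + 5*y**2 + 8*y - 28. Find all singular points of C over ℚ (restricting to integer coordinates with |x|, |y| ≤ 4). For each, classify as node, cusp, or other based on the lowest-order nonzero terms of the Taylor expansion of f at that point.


Singular points: {(-2, 0)}; classification: node.

Compute partial derivatives:
  f_x = -9*x**2 + 4*x*y - 38*x + 2*y**2 + 8*y - 40.
  f_y = 2*x**2 + 4*x*y + 8*x - 3*y**2 + 10*y + 8.
Scan x_0 ∈ {−4, ..., 4}. For each x_0, f_y(x_0, y) is a polynomial in y; find its integer roots y ∈ {−4, ..., 4}, then test f_x and f at those candidates.
  x = -4: f_y(-4, y) = -3*y**2 - 6*y + 8; no integer root y with |y| ≤ 4.
  x = -3: f_y(-3, y) = -3*y**2 - 2*y + 2; no integer root y with |y| ≤ 4.
  x = -2: f_y(-2, y) = -3*y**2 + 2*y; vanishes at y ∈ {0}. (-2, 0): f_x = 0, f = 0 — SINGULAR.
  x = -1: f_y(-1, y) = -3*y**2 + 6*y + 2; no integer root y with |y| ≤ 4.
  x = 0: f_y(0, y) = -3*y**2 + 10*y + 8; vanishes at y ∈ {4}. (0, 4): f_x = 24 ≠ 0.
  x = 1: f_y(1, y) = -3*y**2 + 14*y + 18; no integer root y with |y| ≤ 4.
  x = 2: f_y(2, y) = -3*y**2 + 18*y + 32; no integer root y with |y| ≤ 4.
  x = 3: f_y(3, y) = -3*y**2 + 22*y + 50; no integer root y with |y| ≤ 4.
  x = 4: f_y(4, y) = -3*y**2 + 26*y + 72; no integer root y with |y| ≤ 4.
Only singular point on the grid: (-2, 0).
Classify: substitute x = -2 + u, y = 0 + v and expand: f = -3*u**3 + 2*u**2*v - u**2 + 2*u*v**2 - v**3 + v**2.
No constant or linear terms (consistent with a singular point). Quadratic part: -u**2 + v**2. Cubic part: -3*u**3 + 2*u**2*v + 2*u*v**2 - v**3.
The quadratic part v**2 - u**2 = (v − u)(v + u) splits into two distinct linear factors, so there are two distinct tangent lines y − 0 = ±(x − -2) — this is a node (ordinary double point).
Classification: node.


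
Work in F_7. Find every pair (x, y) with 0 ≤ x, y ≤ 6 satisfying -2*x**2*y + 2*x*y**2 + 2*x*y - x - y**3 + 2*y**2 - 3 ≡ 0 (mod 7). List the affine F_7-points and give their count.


Affine F_7-points: {(0, 4), (0, 6), (2, 5), (4, 0), (4, 4), (4, 6), (6, 1), (6, 5)}; count = 8.

For each of the 49 pairs (x, y) ∈ F_7², evaluate f(x, y) mod 7. Record the zeros.
  x = 0: [0↦4, 1↦5, 2↦4, 3↦2, 4↦0, 5↦6, 6↦0]  zeros at y ∈ {4, 6}
  x = 1: [0↦3, 1↦6, 2↦4, 3↦5, 4↦3, 5↦6, 6↦1]  zeros at y ∈ ∅
  x = 2: [0↦2, 1↦3, 2↦3, 3↦3, 4↦4, 5↦0, 6↦6]  zeros at y ∈ {5}
  x = 3: [0↦1, 1↦3, 2↦1, 3↦3, 4↦3, 5↦2, 6↦1]  zeros at y ∈ ∅
  x = 4: [0↦0, 1↦6, 2↦5, 3↦5, 4↦0, 5↦5, 6↦0]  zeros at y ∈ {0, 4, 6}
  x = 5: [0↦6, 1↦5, 2↦1, 3↦2, 4↦2, 5↦2, 6↦3]  zeros at y ∈ ∅
  x = 6: [0↦5, 1↦0, 2↦3, 3↦1, 4↦2, 5↦0, 6↦3]  zeros at y ∈ {1, 5}
Collecting zeros: affine points = {(0, 4), (0, 6), (2, 5), (4, 0), (4, 4), (4, 6), (6, 1), (6, 5)}.
Total count |C(F_7)_aff| = 8.


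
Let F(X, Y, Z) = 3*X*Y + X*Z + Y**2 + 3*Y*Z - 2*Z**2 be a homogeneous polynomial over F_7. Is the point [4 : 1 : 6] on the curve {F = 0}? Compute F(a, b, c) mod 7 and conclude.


F(4,1,6) ≡ 4 (mod 7); P is NOT on the curve.

Evaluate F(4, 1, 6) term-by-term (mod 7).
  3*X*Y ↦ 3·4·1·1 = 12
  X*Z ↦ 1·4·1·6 = 24
  Y**2 ↦ 1·1·1·1 = 1
  3*Y*Z ↦ 3·1·1·6 = 18
  -2*Z**2 ↦ -2·1·1·36 = -72
Sum: F(4, 1, 6) = (12) + (24) + (1) + (18) + (-72) = -17.
Reducing mod 7: -17 ≡ 4 (mod 7).
Since F(a, b, c) ≡ 4 ≠ 0 (mod 7), P does NOT lie on the curve.


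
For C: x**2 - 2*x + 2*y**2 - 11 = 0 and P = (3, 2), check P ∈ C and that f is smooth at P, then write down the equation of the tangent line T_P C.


Tangent line at P: 4*x + 8*y - 28 = 0.

Step 1: f(3, 2) = 0, so P lies on C.
Step 2: partial derivatives
  f_x(x, y) = 2*x - 2, f_y(x, y) = 4*y.
  f_x(P) = 4, f_y(P) = 8 (gradient nonzero, so P is smooth).
Step 3: tangent line at P: 4·(x − 3) + 8·(y − 2) = 0.
Expanding: 4*x + 8*y - 28 = 0.


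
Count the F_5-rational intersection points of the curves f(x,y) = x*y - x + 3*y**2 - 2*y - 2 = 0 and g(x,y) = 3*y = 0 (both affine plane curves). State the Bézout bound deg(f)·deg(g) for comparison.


Common zeros: {(3, 0)}; count = 1; Bézout bound = 2.

deg(f) = 2, deg(g) = 1, so Bézout bound = 2.
Scan x ∈ F_5. For each x, list the y ∈ F_5 with f(x, y) ≡ 0 and those with g(x, y) ≡ 0 (mod 5); the common zeros in that column are the intersection.
  x = 0: f ≡ 0 at y ∈ ∅; g ≡ 0 at y ∈ {0}; common: ∅.
  x = 1: f ≡ 0 at y ∈ ∅; g ≡ 0 at y ∈ {0}; common: ∅.
  x = 2: f ≡ 0 at y ∈ ∅; g ≡ 0 at y ∈ {0}; common: ∅.
  x = 3: f ≡ 0 at y ∈ {0, 3}; g ≡ 0 at y ∈ {0}; common: {0}.
  x = 4: f ≡ 0 at y ∈ {2, 4}; g ≡ 0 at y ∈ {0}; common: ∅.
Collecting: common zeros = {(3, 0)}, so the count is 1.
Comparison with the Bézout bound: 1 ≤ 2 = deg(f)·deg(g), as expected for curves with no common component (the affine F_5-count falls short of the bound because intersections may lie at infinity, over extension fields, or carry multiplicity).


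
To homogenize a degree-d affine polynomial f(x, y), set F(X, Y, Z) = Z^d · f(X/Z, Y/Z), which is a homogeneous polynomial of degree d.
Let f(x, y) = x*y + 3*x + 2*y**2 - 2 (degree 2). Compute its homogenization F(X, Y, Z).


F(X, Y, Z) = X*Y + 3*X*Z + 2*Y**2 - 2*Z**2

deg(f) = 2.
Substitute x = X/Z, y = Y/Z into f, then multiply by Z^2.
  monomial 1·x^1·y^1 ↦ 1·X^1·Y^1·Z^0.
  monomial 3·x^1·y^0 ↦ 3·X^1·Y^0·Z^1.
  monomial 2·x^0·y^2 ↦ 2·X^0·Y^2·Z^0.
  monomial -2·x^0·y^0 ↦ -2·X^0·Y^0·Z^2.
Collecting: F(X, Y, Z) = X*Y + 3*X*Z + 2*Y**2 - 2*Z**2.


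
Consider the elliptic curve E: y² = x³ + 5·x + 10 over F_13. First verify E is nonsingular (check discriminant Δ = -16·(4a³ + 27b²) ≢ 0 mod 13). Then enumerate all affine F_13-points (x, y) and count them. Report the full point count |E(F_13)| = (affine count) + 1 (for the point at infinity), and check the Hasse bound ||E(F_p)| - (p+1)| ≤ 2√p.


Affine points = {(0, 6), (0, 7), (1, 4), (1, 9), (3, 0), (4, 4), (4, 9), (5, 2), (5, 11), (6, 3), (6, 10), (8, 4), (8, 9), (9, 2), (9, 11), (12, 2), (12, 11)}; affine count = 17; |E(F_13)| = 18.

Discriminant check: Δ ∝ 4a³ + 27b² = 4·5³ + 27·10² = 4·125 + 27·100 ≡ 2 (mod 13). Nonzero ⇒ E is nonsingular.
For each x ∈ F_13, compute rhs = x³ + 5·x + 10 mod 13, then count y ∈ F_13 with y² ≡ rhs.
  x = 0: rhs = 10, matching y values: 6, 7 (2 points).
  x = 1: rhs = 3, matching y values: 4, 9 (2 points).
  x = 2: rhs = 2, matching y values: none (0 points).
  x = 3: rhs = 0, matching y values: 0 (1 points).
  x = 4: rhs = 3, matching y values: 4, 9 (2 points).
  x = 5: rhs = 4, matching y values: 2, 11 (2 points).
  x = 6: rhs = 9, matching y values: 3, 10 (2 points).
  x = 7: rhs = 11, matching y values: none (0 points).
  x = 8: rhs = 3, matching y values: 4, 9 (2 points).
  x = 9: rhs = 4, matching y values: 2, 11 (2 points).
  x = 10: rhs = 7, matching y values: none (0 points).
  x = 11: rhs = 5, matching y values: none (0 points).
  x = 12: rhs = 4, matching y values: 2, 11 (2 points).
Total affine count: 17.
Full point count |E(F_13)| = 17 + 1 = 18.
Hasse bound: |18 − (13+1)| = |4| = 4 ≤ 2√13 ≈ 7.2111 ✓.


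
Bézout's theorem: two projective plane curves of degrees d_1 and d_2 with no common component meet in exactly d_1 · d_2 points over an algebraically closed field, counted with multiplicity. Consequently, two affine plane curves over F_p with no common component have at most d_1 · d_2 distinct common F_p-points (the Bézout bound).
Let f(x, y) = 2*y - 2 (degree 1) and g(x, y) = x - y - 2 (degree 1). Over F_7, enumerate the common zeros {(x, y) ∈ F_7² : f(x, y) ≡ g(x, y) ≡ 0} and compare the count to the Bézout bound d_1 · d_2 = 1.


Common zeros: {(3, 1)}; count = 1; Bézout bound = 1.

deg(f) = 1, deg(g) = 1, so Bézout bound = 1.
Scan x ∈ F_7. For each x, list the y ∈ F_7 with f(x, y) ≡ 0 and those with g(x, y) ≡ 0 (mod 7); the common zeros in that column are the intersection.
  x = 0: f ≡ 0 at y ∈ {1}; g ≡ 0 at y ∈ {5}; common: ∅.
  x = 1: f ≡ 0 at y ∈ {1}; g ≡ 0 at y ∈ {6}; common: ∅.
  x = 2: f ≡ 0 at y ∈ {1}; g ≡ 0 at y ∈ {0}; common: ∅.
  x = 3: f ≡ 0 at y ∈ {1}; g ≡ 0 at y ∈ {1}; common: {1}.
  x = 4: f ≡ 0 at y ∈ {1}; g ≡ 0 at y ∈ {2}; common: ∅.
  x = 5: f ≡ 0 at y ∈ {1}; g ≡ 0 at y ∈ {3}; common: ∅.
  x = 6: f ≡ 0 at y ∈ {1}; g ≡ 0 at y ∈ {4}; common: ∅.
Collecting: common zeros = {(3, 1)}, so the count is 1.
Comparison with the Bézout bound: 1 ≤ 1 = deg(f)·deg(g), as expected for curves with no common component (the bound is attained).
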